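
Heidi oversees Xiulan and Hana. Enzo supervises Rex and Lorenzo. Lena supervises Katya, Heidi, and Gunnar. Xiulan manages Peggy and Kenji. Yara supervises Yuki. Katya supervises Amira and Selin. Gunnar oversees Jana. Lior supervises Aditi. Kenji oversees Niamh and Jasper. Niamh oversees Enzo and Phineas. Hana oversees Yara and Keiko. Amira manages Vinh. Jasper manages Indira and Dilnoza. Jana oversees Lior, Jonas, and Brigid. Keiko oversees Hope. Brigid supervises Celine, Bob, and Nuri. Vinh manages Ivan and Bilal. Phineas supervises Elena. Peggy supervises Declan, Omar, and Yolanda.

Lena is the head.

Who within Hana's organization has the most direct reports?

Direct-report counts within Hana's organization: Hana has 2; Keiko has 1; Yara has 1. The largest is 2, held by Hana.

Hana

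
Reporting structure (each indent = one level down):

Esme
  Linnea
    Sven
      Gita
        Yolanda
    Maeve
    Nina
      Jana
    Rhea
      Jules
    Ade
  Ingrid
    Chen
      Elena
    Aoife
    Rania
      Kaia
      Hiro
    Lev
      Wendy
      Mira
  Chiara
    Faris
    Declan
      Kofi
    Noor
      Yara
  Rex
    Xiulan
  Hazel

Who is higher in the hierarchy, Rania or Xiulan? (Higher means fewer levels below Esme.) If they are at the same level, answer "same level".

same level

Both Rania and Xiulan are 2 levels below Esme.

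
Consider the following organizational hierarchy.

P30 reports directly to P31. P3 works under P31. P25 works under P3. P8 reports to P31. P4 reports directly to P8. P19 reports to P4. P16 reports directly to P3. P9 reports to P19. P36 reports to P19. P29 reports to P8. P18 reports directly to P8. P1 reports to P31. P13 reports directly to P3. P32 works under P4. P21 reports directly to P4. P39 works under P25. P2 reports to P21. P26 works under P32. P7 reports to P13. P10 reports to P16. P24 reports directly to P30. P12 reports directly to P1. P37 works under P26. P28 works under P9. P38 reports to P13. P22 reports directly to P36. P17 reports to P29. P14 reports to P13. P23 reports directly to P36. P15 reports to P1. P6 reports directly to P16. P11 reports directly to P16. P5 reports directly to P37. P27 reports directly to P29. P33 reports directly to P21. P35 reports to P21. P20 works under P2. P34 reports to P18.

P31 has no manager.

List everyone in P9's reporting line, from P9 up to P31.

P9 reports to P19. P19 reports to P4. P4 reports to P8. P8 reports to P31. P31 is at the top.

P9 -> P19 -> P4 -> P8 -> P31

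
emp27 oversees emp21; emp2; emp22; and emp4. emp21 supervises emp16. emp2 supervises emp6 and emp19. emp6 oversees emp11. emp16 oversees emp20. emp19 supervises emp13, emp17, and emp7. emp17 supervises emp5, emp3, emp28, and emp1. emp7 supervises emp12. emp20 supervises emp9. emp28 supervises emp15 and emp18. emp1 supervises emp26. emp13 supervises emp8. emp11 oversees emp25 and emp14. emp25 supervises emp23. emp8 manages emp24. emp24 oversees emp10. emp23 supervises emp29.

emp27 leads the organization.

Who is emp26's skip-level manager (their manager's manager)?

emp26 reports to emp1, and emp1 reports to emp17. So emp26's skip-level manager is emp17.

emp17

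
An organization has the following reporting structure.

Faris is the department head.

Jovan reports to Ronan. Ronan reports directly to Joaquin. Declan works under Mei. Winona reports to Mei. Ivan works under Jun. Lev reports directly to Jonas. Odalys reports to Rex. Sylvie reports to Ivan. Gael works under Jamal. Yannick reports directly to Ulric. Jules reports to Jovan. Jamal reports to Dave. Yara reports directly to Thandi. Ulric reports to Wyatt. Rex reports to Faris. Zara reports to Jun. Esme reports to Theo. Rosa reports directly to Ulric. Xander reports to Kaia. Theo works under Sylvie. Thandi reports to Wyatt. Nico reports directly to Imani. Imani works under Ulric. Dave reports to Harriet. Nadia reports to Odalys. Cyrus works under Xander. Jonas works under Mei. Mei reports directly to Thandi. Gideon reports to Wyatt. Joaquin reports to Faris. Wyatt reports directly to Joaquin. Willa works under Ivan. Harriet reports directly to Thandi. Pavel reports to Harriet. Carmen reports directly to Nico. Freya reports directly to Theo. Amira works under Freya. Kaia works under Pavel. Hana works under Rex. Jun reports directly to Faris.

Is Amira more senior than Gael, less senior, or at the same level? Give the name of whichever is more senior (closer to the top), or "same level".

Amira is 6 levels below Faris; Gael is 7. Amira is higher.

Amira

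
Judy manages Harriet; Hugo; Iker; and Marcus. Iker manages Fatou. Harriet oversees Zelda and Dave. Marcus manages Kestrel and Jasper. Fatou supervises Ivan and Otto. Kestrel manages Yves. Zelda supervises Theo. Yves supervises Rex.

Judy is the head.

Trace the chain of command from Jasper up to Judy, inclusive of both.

Jasper -> Marcus -> Judy

Jasper reports to Marcus. Marcus reports to Judy. Judy is at the top.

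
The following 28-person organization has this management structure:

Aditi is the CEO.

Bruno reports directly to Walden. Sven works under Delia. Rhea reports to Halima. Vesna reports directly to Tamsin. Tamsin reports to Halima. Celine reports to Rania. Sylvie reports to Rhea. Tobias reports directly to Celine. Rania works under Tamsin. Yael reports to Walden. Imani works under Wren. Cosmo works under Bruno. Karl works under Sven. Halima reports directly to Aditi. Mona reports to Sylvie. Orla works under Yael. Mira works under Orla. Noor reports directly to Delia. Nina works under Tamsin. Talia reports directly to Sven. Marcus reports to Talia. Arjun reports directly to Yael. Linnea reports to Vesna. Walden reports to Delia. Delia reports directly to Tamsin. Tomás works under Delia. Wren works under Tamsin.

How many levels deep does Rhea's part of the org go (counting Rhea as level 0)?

The longest chain under Rhea runs Rhea → Sylvie → Mona, which is 2 levels below Rhea.

2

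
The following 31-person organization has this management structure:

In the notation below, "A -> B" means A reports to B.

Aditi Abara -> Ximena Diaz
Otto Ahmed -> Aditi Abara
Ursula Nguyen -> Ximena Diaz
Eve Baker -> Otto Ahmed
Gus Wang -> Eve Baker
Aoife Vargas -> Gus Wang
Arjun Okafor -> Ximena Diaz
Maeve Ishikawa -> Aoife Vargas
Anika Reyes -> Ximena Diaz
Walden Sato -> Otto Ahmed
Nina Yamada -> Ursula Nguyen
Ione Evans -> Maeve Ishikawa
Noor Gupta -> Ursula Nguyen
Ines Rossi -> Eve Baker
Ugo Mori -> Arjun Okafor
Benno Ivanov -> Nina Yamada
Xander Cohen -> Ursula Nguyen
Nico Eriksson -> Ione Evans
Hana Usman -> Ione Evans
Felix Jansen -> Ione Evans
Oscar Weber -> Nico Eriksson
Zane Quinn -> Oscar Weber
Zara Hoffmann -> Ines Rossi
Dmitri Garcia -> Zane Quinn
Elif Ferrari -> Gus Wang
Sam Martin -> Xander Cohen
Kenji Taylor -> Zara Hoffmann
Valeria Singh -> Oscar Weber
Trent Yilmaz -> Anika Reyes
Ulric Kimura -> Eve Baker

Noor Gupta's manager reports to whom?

Ximena Diaz

Noor Gupta reports to Ursula Nguyen, and Ursula Nguyen reports to Ximena Diaz. So Noor Gupta's skip-level manager is Ximena Diaz.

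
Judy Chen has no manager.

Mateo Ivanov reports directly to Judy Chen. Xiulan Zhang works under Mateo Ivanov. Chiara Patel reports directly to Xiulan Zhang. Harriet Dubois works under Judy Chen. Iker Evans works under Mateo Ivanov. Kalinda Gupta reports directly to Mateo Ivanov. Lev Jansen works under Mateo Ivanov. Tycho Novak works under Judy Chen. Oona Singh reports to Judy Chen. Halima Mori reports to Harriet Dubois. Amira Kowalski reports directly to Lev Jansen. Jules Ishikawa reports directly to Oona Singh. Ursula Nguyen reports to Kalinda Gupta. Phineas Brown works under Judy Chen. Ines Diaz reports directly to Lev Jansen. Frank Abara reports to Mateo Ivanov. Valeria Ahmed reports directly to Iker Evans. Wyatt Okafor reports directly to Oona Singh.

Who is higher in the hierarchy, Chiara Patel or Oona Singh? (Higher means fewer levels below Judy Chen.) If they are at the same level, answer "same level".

Oona Singh

Chiara Patel is 3 levels below Judy Chen; Oona Singh is 1. Oona Singh is higher.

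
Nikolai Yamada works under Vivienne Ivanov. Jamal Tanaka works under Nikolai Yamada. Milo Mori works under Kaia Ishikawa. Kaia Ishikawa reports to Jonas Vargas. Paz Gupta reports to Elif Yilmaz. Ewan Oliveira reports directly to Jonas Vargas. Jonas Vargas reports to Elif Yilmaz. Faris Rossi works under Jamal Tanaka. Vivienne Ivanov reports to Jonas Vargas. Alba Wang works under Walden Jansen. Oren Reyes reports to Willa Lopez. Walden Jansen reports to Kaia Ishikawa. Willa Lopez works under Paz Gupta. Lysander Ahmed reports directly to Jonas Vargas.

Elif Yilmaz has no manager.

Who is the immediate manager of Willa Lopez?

Paz Gupta

Willa Lopez reports directly to Paz Gupta.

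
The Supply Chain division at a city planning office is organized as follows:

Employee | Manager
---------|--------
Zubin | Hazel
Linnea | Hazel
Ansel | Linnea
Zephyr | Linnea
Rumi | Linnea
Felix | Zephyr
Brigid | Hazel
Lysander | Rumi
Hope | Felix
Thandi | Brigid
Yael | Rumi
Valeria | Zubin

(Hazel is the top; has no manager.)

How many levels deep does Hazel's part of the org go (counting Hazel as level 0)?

The longest chain under Hazel runs Hazel → Linnea → Zephyr → Felix → Hope, which is 4 levels below Hazel.

4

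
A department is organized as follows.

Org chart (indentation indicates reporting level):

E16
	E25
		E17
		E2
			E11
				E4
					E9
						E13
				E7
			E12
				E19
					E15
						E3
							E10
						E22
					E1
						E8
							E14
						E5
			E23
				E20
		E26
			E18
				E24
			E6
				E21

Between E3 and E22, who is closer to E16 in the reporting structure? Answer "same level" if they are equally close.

same level

Both E3 and E22 are 6 levels below E16.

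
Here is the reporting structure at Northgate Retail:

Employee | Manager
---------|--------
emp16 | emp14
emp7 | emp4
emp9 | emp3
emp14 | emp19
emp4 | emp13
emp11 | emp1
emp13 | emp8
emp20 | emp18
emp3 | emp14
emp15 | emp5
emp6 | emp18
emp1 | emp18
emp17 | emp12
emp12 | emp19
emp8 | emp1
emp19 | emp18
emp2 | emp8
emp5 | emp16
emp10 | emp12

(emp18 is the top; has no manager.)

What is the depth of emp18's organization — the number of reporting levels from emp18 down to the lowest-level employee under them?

The longest chain under emp18 runs emp18 → emp1 → emp8 → emp13 → emp4 → emp7, which is 5 levels below emp18.

5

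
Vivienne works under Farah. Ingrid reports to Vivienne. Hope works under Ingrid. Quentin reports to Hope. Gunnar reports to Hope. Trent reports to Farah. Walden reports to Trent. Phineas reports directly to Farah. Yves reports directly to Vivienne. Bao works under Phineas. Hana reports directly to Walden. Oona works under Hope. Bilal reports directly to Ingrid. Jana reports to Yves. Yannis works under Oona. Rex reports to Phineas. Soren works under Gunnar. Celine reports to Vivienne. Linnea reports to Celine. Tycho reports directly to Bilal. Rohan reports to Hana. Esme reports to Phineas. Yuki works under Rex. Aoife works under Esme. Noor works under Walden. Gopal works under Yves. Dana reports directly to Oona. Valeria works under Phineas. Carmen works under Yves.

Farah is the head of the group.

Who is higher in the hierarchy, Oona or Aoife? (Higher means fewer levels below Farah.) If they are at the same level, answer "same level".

Oona is 4 levels below Farah; Aoife is 3. Aoife is higher.

Aoife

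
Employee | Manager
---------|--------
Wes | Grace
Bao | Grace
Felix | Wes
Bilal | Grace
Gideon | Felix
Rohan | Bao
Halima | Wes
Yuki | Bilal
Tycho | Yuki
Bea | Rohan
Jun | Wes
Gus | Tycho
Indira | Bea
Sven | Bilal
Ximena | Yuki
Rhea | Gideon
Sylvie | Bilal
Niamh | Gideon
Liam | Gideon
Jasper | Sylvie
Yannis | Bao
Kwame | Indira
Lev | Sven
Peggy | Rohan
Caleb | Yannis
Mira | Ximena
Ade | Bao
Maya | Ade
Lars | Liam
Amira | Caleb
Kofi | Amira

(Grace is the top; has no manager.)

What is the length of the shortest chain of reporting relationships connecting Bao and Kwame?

4

Kwame is in Bao's organization: the chain from Kwame up to Bao is Kwame → Indira → Bea → Rohan → Bao, which is 4 links.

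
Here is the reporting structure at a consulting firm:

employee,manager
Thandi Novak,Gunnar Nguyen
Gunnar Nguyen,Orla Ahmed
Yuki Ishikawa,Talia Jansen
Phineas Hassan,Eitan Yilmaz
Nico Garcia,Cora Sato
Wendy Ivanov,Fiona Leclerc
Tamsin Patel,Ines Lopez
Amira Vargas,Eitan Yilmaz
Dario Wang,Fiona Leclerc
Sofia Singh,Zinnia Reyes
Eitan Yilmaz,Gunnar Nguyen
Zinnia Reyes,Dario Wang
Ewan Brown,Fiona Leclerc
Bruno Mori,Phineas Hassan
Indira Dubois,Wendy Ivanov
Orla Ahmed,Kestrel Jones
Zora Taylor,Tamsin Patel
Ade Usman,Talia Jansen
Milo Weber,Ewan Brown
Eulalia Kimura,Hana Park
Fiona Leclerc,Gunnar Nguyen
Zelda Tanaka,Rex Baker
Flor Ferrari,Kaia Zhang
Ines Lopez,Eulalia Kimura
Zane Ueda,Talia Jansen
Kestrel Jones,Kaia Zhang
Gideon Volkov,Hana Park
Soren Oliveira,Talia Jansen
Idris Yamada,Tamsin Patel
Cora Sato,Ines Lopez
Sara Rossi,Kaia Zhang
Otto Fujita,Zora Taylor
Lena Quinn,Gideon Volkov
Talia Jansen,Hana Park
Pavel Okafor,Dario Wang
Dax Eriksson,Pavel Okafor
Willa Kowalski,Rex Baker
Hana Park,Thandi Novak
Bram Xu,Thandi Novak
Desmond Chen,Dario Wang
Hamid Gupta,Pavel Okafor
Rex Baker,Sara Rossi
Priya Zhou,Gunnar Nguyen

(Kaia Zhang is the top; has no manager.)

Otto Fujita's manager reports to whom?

Otto Fujita reports to Zora Taylor, and Zora Taylor reports to Tamsin Patel. So Otto Fujita's skip-level manager is Tamsin Patel.

Tamsin Patel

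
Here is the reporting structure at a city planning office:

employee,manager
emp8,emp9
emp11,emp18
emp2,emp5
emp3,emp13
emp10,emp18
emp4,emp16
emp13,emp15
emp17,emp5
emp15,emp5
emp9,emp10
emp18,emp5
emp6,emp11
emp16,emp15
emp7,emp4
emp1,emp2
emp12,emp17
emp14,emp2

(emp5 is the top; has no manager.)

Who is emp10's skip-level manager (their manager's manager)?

emp10 reports to emp18, and emp18 reports to emp5. So emp10's skip-level manager is emp5.

emp5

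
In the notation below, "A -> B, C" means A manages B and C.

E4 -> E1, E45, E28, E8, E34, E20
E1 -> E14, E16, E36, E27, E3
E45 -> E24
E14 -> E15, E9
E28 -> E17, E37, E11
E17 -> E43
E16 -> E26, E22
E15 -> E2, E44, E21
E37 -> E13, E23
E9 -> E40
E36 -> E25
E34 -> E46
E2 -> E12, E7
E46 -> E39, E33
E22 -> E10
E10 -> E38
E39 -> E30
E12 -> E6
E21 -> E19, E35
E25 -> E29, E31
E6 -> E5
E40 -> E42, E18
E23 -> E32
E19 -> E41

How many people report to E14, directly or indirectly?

15

E14 directly manages E15, E9. Under E15: E21, E35, E19, E41, E44, E2, E7, E12, E6, E5 (10). Under E9: E40, E18, E42 (3). So E14's organization is 2 direct reports plus everyone under them: 11 + 4 = 15.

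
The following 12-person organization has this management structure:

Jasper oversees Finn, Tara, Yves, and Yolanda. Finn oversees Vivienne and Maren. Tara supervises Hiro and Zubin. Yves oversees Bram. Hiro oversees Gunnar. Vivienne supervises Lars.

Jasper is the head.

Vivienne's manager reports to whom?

Vivienne reports to Finn, and Finn reports to Jasper. So Vivienne's skip-level manager is Jasper.

Jasper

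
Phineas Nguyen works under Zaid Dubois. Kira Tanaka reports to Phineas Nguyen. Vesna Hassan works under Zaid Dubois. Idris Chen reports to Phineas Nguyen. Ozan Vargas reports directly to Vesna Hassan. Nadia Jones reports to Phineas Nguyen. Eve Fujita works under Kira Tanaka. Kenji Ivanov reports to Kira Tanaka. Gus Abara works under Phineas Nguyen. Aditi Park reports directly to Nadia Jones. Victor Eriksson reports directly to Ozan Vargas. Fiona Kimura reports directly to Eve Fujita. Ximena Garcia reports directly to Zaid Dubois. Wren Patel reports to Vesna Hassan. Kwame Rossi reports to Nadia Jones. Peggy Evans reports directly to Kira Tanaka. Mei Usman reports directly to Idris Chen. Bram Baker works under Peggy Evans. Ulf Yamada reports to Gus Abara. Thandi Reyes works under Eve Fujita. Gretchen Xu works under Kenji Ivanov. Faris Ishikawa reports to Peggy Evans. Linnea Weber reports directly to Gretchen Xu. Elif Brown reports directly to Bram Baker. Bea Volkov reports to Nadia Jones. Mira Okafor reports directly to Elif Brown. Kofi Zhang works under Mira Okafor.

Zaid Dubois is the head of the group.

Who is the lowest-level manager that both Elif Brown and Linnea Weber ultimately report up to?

Kira Tanaka

Elif Brown's chain of managers is Bram Baker, Peggy Evans, Kira Tanaka, Phineas Nguyen, Zaid Dubois. Linnea Weber's chain of managers is Gretchen Xu, Kenji Ivanov, Kira Tanaka, Phineas Nguyen, Zaid Dubois. The first manager that appears in both chains is Kira Tanaka.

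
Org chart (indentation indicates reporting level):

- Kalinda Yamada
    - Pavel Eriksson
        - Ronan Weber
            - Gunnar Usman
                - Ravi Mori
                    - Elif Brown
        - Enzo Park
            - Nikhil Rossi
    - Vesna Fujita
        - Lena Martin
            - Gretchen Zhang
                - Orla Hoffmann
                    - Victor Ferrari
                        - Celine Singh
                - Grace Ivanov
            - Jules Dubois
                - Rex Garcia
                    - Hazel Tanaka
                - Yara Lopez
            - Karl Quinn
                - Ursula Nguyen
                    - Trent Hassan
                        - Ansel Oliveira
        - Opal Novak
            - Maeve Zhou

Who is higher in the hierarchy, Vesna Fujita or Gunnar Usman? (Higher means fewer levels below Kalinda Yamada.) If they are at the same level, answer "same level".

Vesna Fujita

Vesna Fujita is 1 level below Kalinda Yamada; Gunnar Usman is 3. Vesna Fujita is higher.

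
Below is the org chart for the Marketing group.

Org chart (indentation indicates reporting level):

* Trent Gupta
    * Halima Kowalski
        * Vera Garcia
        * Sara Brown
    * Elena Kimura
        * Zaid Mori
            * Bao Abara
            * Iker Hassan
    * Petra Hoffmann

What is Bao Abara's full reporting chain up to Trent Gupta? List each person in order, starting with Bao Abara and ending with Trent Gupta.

Bao Abara -> Zaid Mori -> Elena Kimura -> Trent Gupta

Bao Abara reports to Zaid Mori. Zaid Mori reports to Elena Kimura. Elena Kimura reports to Trent Gupta. Trent Gupta is at the top.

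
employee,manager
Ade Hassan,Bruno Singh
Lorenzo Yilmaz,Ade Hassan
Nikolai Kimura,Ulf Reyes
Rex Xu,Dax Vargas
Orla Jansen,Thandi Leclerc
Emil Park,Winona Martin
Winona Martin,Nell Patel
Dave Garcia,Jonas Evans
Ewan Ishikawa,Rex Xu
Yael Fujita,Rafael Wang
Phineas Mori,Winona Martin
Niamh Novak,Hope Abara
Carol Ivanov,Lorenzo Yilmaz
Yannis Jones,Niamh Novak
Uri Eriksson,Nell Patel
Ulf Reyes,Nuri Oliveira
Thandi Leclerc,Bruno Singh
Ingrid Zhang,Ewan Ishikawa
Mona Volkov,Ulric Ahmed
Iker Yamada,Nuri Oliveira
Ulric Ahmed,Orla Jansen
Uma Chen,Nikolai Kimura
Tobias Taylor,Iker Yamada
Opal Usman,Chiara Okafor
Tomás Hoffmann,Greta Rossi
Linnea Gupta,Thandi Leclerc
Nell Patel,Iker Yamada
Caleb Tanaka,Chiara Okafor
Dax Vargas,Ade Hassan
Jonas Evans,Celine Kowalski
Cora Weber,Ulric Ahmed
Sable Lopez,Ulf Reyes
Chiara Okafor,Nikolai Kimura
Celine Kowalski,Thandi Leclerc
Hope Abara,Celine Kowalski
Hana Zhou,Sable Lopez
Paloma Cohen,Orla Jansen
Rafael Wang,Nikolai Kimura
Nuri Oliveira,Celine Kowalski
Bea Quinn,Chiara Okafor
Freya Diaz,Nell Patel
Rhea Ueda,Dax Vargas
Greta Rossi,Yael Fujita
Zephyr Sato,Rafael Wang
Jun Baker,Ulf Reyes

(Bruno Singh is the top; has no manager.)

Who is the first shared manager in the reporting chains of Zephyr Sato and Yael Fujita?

Rafael Wang

Zephyr Sato's chain of managers is Rafael Wang, Nikolai Kimura, Ulf Reyes, Nuri Oliveira, Celine Kowalski, Thandi Leclerc, Bruno Singh. Yael Fujita's chain of managers is Rafael Wang, Nikolai Kimura, Ulf Reyes, Nuri Oliveira, Celine Kowalski, Thandi Leclerc, Bruno Singh. The first manager that appears in both chains is Rafael Wang.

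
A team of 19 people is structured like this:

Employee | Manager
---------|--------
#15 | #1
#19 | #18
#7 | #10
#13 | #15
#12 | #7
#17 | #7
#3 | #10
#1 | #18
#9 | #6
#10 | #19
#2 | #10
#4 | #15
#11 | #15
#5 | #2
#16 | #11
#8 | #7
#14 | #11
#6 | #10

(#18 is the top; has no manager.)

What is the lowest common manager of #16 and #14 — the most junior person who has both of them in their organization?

#11

#16's chain of managers is #11, #15, #1, #18. #14's chain of managers is #11, #15, #1, #18. The first manager that appears in both chains is #11.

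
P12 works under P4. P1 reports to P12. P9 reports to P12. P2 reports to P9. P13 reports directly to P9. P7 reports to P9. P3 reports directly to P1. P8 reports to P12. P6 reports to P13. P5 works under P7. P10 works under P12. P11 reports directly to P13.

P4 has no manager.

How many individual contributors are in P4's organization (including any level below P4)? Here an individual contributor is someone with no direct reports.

7

The people in P4's organization with no one reporting to them are P10, P8, P5, P11, P6, P2, P3. That is 7.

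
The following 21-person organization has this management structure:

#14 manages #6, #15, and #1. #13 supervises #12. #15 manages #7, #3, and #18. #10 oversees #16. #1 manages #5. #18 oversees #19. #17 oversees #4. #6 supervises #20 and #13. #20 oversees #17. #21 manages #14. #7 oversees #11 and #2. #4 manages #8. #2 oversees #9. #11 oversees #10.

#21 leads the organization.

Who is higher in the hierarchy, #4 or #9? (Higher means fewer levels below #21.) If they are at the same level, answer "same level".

same level

Both #4 and #9 are 5 levels below #21.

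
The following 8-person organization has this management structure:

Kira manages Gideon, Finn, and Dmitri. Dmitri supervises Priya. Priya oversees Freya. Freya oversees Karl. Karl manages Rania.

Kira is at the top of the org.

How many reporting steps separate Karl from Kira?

4

Chain from Karl up to Kira: Karl → Freya → Priya → Dmitri → Kira. That is 4 steps up, so Karl is 4 levels below Kira.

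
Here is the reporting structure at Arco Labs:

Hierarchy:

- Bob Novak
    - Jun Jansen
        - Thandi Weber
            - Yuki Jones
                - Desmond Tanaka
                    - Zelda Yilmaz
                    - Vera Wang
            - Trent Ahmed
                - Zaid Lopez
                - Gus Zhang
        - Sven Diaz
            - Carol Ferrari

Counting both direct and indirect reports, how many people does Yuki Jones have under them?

3

Yuki Jones directly manages Desmond Tanaka. Under Desmond Tanaka: Vera Wang, Zelda Yilmaz (2). That's 3 in total.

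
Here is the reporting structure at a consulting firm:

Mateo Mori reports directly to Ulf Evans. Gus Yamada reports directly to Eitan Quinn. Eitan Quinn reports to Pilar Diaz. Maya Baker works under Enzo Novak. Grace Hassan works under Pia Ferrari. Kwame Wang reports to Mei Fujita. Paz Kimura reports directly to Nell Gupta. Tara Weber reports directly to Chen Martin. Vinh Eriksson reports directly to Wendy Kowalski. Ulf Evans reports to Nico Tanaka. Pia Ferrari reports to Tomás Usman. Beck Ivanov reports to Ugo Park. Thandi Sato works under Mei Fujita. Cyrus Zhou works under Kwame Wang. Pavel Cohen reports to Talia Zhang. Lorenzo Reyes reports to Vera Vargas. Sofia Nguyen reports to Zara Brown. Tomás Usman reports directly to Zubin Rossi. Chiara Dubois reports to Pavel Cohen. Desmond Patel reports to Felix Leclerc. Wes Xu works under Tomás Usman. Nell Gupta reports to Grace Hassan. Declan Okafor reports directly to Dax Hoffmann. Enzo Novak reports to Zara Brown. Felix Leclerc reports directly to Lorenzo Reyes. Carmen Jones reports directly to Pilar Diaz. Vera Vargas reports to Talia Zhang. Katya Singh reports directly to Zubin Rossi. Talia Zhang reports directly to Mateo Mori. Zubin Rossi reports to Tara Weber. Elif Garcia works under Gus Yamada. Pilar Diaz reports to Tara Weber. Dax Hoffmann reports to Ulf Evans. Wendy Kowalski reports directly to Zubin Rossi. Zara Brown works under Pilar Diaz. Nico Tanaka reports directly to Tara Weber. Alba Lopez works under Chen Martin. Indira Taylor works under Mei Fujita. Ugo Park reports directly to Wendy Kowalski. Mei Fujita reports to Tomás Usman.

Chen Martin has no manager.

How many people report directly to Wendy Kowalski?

2

Wendy Kowalski directly manages Ugo Park, Vinh Eriksson. That is 2 direct reports.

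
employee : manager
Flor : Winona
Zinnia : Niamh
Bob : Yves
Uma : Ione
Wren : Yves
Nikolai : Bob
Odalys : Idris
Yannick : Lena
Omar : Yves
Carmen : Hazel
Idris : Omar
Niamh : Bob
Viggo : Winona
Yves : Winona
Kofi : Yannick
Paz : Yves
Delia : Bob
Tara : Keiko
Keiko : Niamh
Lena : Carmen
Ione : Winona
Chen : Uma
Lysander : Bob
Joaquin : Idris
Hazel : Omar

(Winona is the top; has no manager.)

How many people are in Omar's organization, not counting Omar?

Omar directly manages Idris, Hazel. Under Idris: Odalys, Joaquin (2). Under Hazel: Carmen, Lena, Yannick, Kofi (4). So Omar's organization is 2 direct reports plus everyone under them: 3 + 5 = 8.

8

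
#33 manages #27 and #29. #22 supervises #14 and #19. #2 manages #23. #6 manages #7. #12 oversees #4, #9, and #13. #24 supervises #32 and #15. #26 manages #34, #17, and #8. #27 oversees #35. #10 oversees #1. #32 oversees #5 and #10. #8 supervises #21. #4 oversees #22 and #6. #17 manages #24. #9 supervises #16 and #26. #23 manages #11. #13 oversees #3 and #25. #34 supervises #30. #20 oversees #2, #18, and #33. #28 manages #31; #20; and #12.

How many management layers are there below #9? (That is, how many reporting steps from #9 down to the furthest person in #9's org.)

6

The longest chain under #9 runs #9 → #26 → #17 → #24 → #32 → #10 → #1, which is 6 levels below #9.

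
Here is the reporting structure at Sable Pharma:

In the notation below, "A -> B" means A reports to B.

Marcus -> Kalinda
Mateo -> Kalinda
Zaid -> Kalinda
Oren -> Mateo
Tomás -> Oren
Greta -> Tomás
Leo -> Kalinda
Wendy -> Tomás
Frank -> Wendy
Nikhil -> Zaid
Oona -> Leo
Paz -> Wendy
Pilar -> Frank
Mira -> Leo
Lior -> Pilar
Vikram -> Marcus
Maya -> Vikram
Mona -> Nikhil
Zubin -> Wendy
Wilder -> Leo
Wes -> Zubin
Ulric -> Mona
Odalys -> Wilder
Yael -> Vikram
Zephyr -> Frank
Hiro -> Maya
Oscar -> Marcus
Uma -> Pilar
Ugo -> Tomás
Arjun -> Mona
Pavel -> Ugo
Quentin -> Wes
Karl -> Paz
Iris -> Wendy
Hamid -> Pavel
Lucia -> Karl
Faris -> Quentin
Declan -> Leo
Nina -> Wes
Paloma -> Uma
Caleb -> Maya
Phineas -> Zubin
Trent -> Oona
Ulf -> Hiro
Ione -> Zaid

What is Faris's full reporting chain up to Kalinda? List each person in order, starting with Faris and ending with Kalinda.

Faris reports to Quentin. Quentin reports to Wes. Wes reports to Zubin. Zubin reports to Wendy. Wendy reports to Tomás. Tomás reports to Oren. Oren reports to Mateo. Mateo reports to Kalinda. Kalinda is at the top.

Faris -> Quentin -> Wes -> Zubin -> Wendy -> Tomás -> Oren -> Mateo -> Kalinda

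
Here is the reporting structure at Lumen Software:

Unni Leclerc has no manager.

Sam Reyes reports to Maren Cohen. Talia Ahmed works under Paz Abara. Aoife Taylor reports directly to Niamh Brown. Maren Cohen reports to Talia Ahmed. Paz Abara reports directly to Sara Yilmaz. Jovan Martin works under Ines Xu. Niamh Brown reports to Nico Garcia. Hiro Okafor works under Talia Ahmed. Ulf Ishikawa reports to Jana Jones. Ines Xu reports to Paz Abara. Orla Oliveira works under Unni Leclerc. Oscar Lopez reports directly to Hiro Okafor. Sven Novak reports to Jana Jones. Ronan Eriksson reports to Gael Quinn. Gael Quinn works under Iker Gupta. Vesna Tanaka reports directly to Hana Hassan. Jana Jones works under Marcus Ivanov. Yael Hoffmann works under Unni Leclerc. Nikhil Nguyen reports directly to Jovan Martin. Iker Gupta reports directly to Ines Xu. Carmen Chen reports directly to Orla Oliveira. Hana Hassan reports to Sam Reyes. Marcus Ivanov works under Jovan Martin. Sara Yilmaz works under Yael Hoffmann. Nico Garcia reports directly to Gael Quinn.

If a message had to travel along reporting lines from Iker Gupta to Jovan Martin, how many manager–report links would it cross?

2

Iker Gupta is 1 level below Ines Xu, and Jovan Martin is 1 level below Ines Xu (their lowest common manager). The shortest path runs up from Iker Gupta to Ines Xu and back down to Jovan Martin: 1 + 1 = 2 links.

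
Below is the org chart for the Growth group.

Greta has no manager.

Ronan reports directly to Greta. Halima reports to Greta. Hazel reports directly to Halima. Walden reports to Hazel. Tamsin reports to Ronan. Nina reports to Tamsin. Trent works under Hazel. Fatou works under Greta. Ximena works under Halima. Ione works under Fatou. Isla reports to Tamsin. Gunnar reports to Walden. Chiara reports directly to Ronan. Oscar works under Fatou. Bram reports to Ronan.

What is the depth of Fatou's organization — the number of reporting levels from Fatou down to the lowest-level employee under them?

1

The longest chain under Fatou runs Fatou → Oscar, which is 1 level below Fatou.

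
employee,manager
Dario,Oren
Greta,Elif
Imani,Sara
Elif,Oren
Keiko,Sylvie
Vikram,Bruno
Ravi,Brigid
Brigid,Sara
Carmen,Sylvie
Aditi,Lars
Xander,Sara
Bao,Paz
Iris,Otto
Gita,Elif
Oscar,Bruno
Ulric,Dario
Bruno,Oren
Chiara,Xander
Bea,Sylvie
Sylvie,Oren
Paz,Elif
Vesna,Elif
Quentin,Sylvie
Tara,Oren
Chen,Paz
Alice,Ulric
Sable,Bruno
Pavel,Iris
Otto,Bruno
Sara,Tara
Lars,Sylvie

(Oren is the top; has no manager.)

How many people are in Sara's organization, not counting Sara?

5

Sara directly manages Xander, Brigid, Imani. Under Xander: Chiara (1). Under Brigid: Ravi (1). Imani has no reports. So Sara's organization is 3 direct reports plus everyone under them: 2 + 2 + 1 = 5.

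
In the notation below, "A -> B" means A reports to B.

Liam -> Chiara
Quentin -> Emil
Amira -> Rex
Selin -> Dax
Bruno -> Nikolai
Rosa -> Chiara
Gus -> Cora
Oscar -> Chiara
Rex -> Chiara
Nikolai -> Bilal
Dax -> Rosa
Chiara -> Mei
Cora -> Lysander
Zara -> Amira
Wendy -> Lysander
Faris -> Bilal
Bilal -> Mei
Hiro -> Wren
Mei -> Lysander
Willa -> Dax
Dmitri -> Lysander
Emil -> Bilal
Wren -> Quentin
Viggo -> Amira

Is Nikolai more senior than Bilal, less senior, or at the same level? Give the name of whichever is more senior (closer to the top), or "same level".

Nikolai is 3 levels below Lysander; Bilal is 2. Bilal is higher.

Bilal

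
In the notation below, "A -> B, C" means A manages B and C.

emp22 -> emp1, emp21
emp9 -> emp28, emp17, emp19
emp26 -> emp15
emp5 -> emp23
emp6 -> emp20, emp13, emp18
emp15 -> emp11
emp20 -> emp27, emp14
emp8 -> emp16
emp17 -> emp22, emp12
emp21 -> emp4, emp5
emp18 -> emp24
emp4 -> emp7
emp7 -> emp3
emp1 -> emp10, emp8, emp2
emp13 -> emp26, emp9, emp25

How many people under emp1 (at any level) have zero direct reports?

The people in emp1's organization with no one reporting to them are emp2, emp16, emp10. That is 3.

3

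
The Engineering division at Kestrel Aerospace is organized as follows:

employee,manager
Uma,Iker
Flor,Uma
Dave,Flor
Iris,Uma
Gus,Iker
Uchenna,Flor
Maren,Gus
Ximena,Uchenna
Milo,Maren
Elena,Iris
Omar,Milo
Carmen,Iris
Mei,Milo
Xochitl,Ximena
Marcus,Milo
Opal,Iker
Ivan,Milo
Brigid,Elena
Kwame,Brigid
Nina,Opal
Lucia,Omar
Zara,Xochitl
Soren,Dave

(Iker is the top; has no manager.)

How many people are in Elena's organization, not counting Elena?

2

Elena directly manages Brigid. Under Brigid: Kwame (1). That's 2 in total.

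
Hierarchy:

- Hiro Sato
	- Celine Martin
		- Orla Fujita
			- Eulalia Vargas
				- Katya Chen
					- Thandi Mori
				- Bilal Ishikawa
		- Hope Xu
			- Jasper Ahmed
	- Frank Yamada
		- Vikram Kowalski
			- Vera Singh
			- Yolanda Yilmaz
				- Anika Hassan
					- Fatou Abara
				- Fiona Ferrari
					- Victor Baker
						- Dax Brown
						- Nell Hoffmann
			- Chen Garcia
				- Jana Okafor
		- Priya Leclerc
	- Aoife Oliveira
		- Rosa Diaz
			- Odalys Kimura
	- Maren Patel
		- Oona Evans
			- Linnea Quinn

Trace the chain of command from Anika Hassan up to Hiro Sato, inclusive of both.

Anika Hassan reports to Yolanda Yilmaz. Yolanda Yilmaz reports to Vikram Kowalski. Vikram Kowalski reports to Frank Yamada. Frank Yamada reports to Hiro Sato. Hiro Sato is at the top.

Anika Hassan -> Yolanda Yilmaz -> Vikram Kowalski -> Frank Yamada -> Hiro Sato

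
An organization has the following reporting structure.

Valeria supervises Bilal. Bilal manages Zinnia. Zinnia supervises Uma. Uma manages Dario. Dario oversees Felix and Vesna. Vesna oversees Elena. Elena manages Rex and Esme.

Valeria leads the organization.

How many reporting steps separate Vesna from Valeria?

Chain from Vesna up to Valeria: Vesna → Dario → Uma → Zinnia → Bilal → Valeria. That is 5 steps up, so Vesna is 5 levels below Valeria.

5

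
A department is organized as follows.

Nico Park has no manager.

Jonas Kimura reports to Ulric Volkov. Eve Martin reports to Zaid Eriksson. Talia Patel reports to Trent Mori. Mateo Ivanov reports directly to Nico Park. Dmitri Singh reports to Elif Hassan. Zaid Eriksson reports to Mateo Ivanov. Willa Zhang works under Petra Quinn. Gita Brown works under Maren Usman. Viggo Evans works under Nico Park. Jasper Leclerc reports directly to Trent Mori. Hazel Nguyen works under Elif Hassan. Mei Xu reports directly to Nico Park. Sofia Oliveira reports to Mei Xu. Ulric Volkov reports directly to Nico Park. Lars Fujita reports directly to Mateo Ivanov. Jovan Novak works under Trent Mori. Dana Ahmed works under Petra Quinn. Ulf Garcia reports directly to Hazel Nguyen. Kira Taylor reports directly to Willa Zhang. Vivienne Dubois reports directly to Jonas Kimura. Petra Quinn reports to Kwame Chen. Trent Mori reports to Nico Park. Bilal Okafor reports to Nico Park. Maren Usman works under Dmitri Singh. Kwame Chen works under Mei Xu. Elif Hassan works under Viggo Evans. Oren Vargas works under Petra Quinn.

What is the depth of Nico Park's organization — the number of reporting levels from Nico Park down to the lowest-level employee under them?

5

The longest chain under Nico Park runs Nico Park → Mei Xu → Kwame Chen → Petra Quinn → Willa Zhang → Kira Taylor, which is 5 levels below Nico Park.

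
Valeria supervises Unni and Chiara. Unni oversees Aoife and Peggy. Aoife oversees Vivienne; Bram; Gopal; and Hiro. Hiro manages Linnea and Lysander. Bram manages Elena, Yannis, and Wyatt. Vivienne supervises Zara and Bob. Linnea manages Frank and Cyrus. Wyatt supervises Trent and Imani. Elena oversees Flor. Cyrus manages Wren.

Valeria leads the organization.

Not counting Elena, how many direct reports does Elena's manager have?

2

Elena reports to Bram. Bram's other direct reports are Wyatt, Yannis — 2 peers.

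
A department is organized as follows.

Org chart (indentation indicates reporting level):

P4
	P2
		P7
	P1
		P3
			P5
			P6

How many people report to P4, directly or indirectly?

P4 directly manages P2, P1. Under P2: P7 (1). Under P1: P3, P6, P5 (3). So P4's organization is 2 direct reports plus everyone under them: 2 + 4 = 6.

6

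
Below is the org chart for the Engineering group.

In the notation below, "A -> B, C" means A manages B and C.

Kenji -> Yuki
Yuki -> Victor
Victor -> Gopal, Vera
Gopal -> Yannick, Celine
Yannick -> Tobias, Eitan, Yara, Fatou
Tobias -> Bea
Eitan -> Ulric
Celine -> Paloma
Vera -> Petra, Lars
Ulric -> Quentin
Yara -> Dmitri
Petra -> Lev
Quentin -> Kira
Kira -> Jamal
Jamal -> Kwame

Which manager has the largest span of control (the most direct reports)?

Yannick

Direct-report counts: Kenji has 1; Yuki has 1; Victor has 2; Vera has 2; Petra has 1; Gopal has 2; Celine has 1; Yannick has 4; Yara has 1; Eitan has 1; Ulric has 1; Quentin has 1; Kira has 1; Jamal has 1; Tobias has 1. The largest is 4, held by Yannick.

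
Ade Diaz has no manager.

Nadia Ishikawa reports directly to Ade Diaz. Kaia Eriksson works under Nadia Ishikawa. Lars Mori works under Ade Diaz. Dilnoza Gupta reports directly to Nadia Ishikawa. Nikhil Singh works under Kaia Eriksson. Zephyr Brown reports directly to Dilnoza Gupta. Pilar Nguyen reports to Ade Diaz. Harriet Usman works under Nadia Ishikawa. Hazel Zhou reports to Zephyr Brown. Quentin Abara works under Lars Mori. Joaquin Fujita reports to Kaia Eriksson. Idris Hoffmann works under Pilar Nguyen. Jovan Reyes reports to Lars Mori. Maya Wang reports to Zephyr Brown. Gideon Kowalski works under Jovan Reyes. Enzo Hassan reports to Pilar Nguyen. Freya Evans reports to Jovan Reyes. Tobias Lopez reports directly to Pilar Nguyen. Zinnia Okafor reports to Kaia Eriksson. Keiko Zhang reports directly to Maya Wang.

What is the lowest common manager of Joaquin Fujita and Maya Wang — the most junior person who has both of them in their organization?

Nadia Ishikawa

Joaquin Fujita's chain of managers is Kaia Eriksson, Nadia Ishikawa, Ade Diaz. Maya Wang's chain of managers is Zephyr Brown, Dilnoza Gupta, Nadia Ishikawa, Ade Diaz. The first manager that appears in both chains is Nadia Ishikawa.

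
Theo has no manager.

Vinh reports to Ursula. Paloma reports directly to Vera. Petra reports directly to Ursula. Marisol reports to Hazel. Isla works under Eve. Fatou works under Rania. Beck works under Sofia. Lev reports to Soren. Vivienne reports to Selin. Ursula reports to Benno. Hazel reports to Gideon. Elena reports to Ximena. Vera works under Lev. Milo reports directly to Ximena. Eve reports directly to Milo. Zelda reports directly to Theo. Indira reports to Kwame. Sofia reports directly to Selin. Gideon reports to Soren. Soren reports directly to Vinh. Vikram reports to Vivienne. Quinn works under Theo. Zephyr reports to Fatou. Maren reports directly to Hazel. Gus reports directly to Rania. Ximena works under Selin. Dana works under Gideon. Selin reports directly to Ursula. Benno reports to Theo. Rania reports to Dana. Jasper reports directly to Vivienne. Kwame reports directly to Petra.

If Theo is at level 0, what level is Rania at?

Chain from Rania up to Theo: Rania → Dana → Gideon → Soren → Vinh → Ursula → Benno → Theo. That is 7 steps up, so Rania is 7 levels below Theo.

7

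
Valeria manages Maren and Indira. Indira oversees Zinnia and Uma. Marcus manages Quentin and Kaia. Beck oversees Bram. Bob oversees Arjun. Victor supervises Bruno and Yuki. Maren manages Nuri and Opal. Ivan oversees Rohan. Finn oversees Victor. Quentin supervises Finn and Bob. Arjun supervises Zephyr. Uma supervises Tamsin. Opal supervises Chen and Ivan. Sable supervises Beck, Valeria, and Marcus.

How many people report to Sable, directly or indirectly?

23

Sable directly manages Marcus, Valeria, Beck. Under Marcus: Kaia, Quentin, Bob, Arjun, Zephyr, Finn, Victor, Yuki, Bruno (9). Under Valeria: Indira, Uma, Tamsin, Zinnia, Maren, Opal, Ivan, Rohan, Chen, Nuri (10). Under Beck: Bram (1). So Sable's organization is 3 direct reports plus everyone under them: 10 + 11 + 2 = 23.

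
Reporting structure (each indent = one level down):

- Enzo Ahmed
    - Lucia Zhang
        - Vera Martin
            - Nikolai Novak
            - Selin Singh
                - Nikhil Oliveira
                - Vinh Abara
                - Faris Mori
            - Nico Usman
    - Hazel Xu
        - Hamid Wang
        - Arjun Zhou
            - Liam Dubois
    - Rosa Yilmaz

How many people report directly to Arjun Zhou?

Arjun Zhou directly manages Liam Dubois. That is 1 direct report.

1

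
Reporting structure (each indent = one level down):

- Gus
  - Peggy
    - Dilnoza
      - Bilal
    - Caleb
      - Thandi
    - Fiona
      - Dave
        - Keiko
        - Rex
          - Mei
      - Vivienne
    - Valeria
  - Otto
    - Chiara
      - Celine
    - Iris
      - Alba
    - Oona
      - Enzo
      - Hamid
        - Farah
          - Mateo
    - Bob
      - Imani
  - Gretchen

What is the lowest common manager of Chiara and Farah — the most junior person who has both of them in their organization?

Chiara's chain of managers is Otto, Gus. Farah's chain of managers is Hamid, Oona, Otto, Gus. The first manager that appears in both chains is Otto.

Otto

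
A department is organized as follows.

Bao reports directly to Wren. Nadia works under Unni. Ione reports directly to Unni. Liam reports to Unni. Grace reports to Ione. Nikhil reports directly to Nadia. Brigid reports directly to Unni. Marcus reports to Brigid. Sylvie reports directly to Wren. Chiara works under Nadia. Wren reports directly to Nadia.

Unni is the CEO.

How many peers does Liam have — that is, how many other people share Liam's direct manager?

Liam reports to Unni. Unni's other direct reports are Ione, Nadia, Brigid — 3 peers.

3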